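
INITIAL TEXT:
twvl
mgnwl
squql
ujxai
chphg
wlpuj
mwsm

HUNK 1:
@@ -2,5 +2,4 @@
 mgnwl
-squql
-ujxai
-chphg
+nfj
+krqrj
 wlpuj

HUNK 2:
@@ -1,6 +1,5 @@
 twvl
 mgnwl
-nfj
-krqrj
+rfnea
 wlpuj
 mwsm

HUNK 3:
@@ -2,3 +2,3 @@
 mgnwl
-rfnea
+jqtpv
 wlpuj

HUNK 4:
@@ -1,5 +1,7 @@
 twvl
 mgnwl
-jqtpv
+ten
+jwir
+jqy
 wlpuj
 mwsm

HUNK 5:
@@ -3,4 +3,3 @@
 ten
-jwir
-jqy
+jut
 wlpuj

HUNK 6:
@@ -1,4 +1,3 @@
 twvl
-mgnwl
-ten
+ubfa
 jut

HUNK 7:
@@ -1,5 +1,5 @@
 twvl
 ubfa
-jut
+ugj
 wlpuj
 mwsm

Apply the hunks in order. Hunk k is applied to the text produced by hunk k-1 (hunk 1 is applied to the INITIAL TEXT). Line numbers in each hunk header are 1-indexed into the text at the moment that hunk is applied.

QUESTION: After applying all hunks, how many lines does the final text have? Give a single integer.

Hunk 1: at line 2 remove [squql,ujxai,chphg] add [nfj,krqrj] -> 6 lines: twvl mgnwl nfj krqrj wlpuj mwsm
Hunk 2: at line 1 remove [nfj,krqrj] add [rfnea] -> 5 lines: twvl mgnwl rfnea wlpuj mwsm
Hunk 3: at line 2 remove [rfnea] add [jqtpv] -> 5 lines: twvl mgnwl jqtpv wlpuj mwsm
Hunk 4: at line 1 remove [jqtpv] add [ten,jwir,jqy] -> 7 lines: twvl mgnwl ten jwir jqy wlpuj mwsm
Hunk 5: at line 3 remove [jwir,jqy] add [jut] -> 6 lines: twvl mgnwl ten jut wlpuj mwsm
Hunk 6: at line 1 remove [mgnwl,ten] add [ubfa] -> 5 lines: twvl ubfa jut wlpuj mwsm
Hunk 7: at line 1 remove [jut] add [ugj] -> 5 lines: twvl ubfa ugj wlpuj mwsm
Final line count: 5

Answer: 5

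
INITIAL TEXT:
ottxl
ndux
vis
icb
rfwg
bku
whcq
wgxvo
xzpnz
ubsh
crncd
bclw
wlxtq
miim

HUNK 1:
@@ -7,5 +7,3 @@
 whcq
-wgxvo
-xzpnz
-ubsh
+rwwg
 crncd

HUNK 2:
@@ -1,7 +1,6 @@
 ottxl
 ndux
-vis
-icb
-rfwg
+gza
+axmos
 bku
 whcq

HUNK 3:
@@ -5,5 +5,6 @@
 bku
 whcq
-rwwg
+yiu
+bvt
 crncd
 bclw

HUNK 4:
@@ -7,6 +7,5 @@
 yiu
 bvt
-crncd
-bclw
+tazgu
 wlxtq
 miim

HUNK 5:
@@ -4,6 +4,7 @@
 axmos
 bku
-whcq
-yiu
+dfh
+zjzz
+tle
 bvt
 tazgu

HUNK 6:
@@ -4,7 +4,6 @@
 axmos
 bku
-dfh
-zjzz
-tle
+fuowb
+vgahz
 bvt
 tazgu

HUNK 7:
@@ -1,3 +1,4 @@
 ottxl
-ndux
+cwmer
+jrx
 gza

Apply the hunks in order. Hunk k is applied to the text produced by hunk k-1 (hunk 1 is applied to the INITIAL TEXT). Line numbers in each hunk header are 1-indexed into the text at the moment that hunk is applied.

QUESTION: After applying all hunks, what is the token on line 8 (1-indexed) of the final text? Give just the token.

Hunk 1: at line 7 remove [wgxvo,xzpnz,ubsh] add [rwwg] -> 12 lines: ottxl ndux vis icb rfwg bku whcq rwwg crncd bclw wlxtq miim
Hunk 2: at line 1 remove [vis,icb,rfwg] add [gza,axmos] -> 11 lines: ottxl ndux gza axmos bku whcq rwwg crncd bclw wlxtq miim
Hunk 3: at line 5 remove [rwwg] add [yiu,bvt] -> 12 lines: ottxl ndux gza axmos bku whcq yiu bvt crncd bclw wlxtq miim
Hunk 4: at line 7 remove [crncd,bclw] add [tazgu] -> 11 lines: ottxl ndux gza axmos bku whcq yiu bvt tazgu wlxtq miim
Hunk 5: at line 4 remove [whcq,yiu] add [dfh,zjzz,tle] -> 12 lines: ottxl ndux gza axmos bku dfh zjzz tle bvt tazgu wlxtq miim
Hunk 6: at line 4 remove [dfh,zjzz,tle] add [fuowb,vgahz] -> 11 lines: ottxl ndux gza axmos bku fuowb vgahz bvt tazgu wlxtq miim
Hunk 7: at line 1 remove [ndux] add [cwmer,jrx] -> 12 lines: ottxl cwmer jrx gza axmos bku fuowb vgahz bvt tazgu wlxtq miim
Final line 8: vgahz

Answer: vgahz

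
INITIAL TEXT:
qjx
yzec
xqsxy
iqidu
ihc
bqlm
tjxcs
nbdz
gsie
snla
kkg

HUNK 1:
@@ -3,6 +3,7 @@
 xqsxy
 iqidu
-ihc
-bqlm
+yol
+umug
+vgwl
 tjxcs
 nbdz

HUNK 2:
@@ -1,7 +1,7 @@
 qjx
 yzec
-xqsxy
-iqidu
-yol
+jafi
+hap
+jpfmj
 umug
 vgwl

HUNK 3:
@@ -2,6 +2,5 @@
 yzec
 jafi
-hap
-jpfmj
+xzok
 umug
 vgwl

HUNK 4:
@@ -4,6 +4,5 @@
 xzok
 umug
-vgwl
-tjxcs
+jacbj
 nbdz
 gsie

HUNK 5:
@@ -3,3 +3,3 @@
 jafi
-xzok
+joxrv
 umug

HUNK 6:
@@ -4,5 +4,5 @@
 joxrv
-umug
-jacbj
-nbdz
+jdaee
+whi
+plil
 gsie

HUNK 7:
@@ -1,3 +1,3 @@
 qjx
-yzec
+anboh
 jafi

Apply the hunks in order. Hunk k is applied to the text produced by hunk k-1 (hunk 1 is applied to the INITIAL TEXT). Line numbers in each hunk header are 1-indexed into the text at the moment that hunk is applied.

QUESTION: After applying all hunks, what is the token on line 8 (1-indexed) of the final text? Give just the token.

Answer: gsie

Derivation:
Hunk 1: at line 3 remove [ihc,bqlm] add [yol,umug,vgwl] -> 12 lines: qjx yzec xqsxy iqidu yol umug vgwl tjxcs nbdz gsie snla kkg
Hunk 2: at line 1 remove [xqsxy,iqidu,yol] add [jafi,hap,jpfmj] -> 12 lines: qjx yzec jafi hap jpfmj umug vgwl tjxcs nbdz gsie snla kkg
Hunk 3: at line 2 remove [hap,jpfmj] add [xzok] -> 11 lines: qjx yzec jafi xzok umug vgwl tjxcs nbdz gsie snla kkg
Hunk 4: at line 4 remove [vgwl,tjxcs] add [jacbj] -> 10 lines: qjx yzec jafi xzok umug jacbj nbdz gsie snla kkg
Hunk 5: at line 3 remove [xzok] add [joxrv] -> 10 lines: qjx yzec jafi joxrv umug jacbj nbdz gsie snla kkg
Hunk 6: at line 4 remove [umug,jacbj,nbdz] add [jdaee,whi,plil] -> 10 lines: qjx yzec jafi joxrv jdaee whi plil gsie snla kkg
Hunk 7: at line 1 remove [yzec] add [anboh] -> 10 lines: qjx anboh jafi joxrv jdaee whi plil gsie snla kkg
Final line 8: gsie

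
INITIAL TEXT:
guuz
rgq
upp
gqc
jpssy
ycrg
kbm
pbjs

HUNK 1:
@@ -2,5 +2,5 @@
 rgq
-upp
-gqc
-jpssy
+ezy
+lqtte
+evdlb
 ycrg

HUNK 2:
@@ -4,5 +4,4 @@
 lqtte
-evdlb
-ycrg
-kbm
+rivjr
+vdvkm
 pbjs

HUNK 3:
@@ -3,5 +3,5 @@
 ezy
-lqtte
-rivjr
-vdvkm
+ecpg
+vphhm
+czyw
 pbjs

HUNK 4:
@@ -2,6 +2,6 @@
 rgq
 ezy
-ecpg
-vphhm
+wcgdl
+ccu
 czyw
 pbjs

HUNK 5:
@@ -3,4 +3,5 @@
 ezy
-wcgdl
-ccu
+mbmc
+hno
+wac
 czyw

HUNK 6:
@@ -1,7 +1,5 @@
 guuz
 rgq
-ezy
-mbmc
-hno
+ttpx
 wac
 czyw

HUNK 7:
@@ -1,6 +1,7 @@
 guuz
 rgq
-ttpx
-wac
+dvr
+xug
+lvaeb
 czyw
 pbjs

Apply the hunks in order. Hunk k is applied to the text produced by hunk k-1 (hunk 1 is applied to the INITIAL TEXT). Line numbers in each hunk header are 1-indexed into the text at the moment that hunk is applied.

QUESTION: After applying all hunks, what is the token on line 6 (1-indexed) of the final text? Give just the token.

Hunk 1: at line 2 remove [upp,gqc,jpssy] add [ezy,lqtte,evdlb] -> 8 lines: guuz rgq ezy lqtte evdlb ycrg kbm pbjs
Hunk 2: at line 4 remove [evdlb,ycrg,kbm] add [rivjr,vdvkm] -> 7 lines: guuz rgq ezy lqtte rivjr vdvkm pbjs
Hunk 3: at line 3 remove [lqtte,rivjr,vdvkm] add [ecpg,vphhm,czyw] -> 7 lines: guuz rgq ezy ecpg vphhm czyw pbjs
Hunk 4: at line 2 remove [ecpg,vphhm] add [wcgdl,ccu] -> 7 lines: guuz rgq ezy wcgdl ccu czyw pbjs
Hunk 5: at line 3 remove [wcgdl,ccu] add [mbmc,hno,wac] -> 8 lines: guuz rgq ezy mbmc hno wac czyw pbjs
Hunk 6: at line 1 remove [ezy,mbmc,hno] add [ttpx] -> 6 lines: guuz rgq ttpx wac czyw pbjs
Hunk 7: at line 1 remove [ttpx,wac] add [dvr,xug,lvaeb] -> 7 lines: guuz rgq dvr xug lvaeb czyw pbjs
Final line 6: czyw

Answer: czyw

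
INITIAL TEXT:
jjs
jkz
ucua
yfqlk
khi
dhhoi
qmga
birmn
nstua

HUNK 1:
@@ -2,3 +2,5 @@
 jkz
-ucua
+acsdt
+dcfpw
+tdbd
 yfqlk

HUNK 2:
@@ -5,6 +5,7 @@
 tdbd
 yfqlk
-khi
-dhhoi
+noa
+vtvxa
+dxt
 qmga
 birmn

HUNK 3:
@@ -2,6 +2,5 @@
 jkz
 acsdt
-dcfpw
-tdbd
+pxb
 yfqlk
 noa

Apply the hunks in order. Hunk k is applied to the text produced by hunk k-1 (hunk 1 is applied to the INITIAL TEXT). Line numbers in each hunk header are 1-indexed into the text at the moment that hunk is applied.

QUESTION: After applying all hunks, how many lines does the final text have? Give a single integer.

Hunk 1: at line 2 remove [ucua] add [acsdt,dcfpw,tdbd] -> 11 lines: jjs jkz acsdt dcfpw tdbd yfqlk khi dhhoi qmga birmn nstua
Hunk 2: at line 5 remove [khi,dhhoi] add [noa,vtvxa,dxt] -> 12 lines: jjs jkz acsdt dcfpw tdbd yfqlk noa vtvxa dxt qmga birmn nstua
Hunk 3: at line 2 remove [dcfpw,tdbd] add [pxb] -> 11 lines: jjs jkz acsdt pxb yfqlk noa vtvxa dxt qmga birmn nstua
Final line count: 11

Answer: 11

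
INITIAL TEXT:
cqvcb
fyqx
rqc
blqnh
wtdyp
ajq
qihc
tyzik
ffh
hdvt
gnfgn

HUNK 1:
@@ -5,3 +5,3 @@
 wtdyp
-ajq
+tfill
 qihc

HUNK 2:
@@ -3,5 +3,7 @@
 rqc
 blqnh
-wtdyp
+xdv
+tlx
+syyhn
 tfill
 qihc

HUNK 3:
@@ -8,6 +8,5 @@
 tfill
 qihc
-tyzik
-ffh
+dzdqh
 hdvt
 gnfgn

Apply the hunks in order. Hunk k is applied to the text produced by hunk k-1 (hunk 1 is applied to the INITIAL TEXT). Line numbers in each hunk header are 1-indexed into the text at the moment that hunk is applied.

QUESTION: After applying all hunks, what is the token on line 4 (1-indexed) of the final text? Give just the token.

Answer: blqnh

Derivation:
Hunk 1: at line 5 remove [ajq] add [tfill] -> 11 lines: cqvcb fyqx rqc blqnh wtdyp tfill qihc tyzik ffh hdvt gnfgn
Hunk 2: at line 3 remove [wtdyp] add [xdv,tlx,syyhn] -> 13 lines: cqvcb fyqx rqc blqnh xdv tlx syyhn tfill qihc tyzik ffh hdvt gnfgn
Hunk 3: at line 8 remove [tyzik,ffh] add [dzdqh] -> 12 lines: cqvcb fyqx rqc blqnh xdv tlx syyhn tfill qihc dzdqh hdvt gnfgn
Final line 4: blqnh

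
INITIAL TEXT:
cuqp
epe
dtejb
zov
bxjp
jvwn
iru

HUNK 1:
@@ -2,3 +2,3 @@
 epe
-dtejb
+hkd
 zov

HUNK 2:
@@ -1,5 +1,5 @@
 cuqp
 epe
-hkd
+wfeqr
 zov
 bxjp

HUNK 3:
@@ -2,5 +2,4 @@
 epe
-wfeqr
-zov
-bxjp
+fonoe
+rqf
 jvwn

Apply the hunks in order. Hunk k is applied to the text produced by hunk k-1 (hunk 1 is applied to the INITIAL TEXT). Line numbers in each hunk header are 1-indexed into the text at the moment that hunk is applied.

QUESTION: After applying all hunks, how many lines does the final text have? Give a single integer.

Answer: 6

Derivation:
Hunk 1: at line 2 remove [dtejb] add [hkd] -> 7 lines: cuqp epe hkd zov bxjp jvwn iru
Hunk 2: at line 1 remove [hkd] add [wfeqr] -> 7 lines: cuqp epe wfeqr zov bxjp jvwn iru
Hunk 3: at line 2 remove [wfeqr,zov,bxjp] add [fonoe,rqf] -> 6 lines: cuqp epe fonoe rqf jvwn iru
Final line count: 6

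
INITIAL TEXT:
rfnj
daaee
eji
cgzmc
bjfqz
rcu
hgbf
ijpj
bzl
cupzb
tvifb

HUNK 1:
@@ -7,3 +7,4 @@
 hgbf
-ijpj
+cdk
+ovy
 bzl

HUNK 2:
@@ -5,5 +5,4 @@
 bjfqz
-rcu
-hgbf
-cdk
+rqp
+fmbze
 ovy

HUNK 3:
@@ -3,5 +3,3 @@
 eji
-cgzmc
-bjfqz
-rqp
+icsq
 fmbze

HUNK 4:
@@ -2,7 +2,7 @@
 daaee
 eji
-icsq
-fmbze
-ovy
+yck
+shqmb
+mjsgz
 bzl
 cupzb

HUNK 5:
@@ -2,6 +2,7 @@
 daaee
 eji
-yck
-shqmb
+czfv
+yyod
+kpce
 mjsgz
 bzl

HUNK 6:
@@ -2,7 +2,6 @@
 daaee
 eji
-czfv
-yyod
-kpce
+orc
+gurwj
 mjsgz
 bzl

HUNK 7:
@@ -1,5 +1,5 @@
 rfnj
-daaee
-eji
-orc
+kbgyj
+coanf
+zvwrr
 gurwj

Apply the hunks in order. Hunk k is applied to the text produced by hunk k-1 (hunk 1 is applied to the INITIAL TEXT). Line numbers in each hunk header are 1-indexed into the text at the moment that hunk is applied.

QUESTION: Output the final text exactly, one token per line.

Answer: rfnj
kbgyj
coanf
zvwrr
gurwj
mjsgz
bzl
cupzb
tvifb

Derivation:
Hunk 1: at line 7 remove [ijpj] add [cdk,ovy] -> 12 lines: rfnj daaee eji cgzmc bjfqz rcu hgbf cdk ovy bzl cupzb tvifb
Hunk 2: at line 5 remove [rcu,hgbf,cdk] add [rqp,fmbze] -> 11 lines: rfnj daaee eji cgzmc bjfqz rqp fmbze ovy bzl cupzb tvifb
Hunk 3: at line 3 remove [cgzmc,bjfqz,rqp] add [icsq] -> 9 lines: rfnj daaee eji icsq fmbze ovy bzl cupzb tvifb
Hunk 4: at line 2 remove [icsq,fmbze,ovy] add [yck,shqmb,mjsgz] -> 9 lines: rfnj daaee eji yck shqmb mjsgz bzl cupzb tvifb
Hunk 5: at line 2 remove [yck,shqmb] add [czfv,yyod,kpce] -> 10 lines: rfnj daaee eji czfv yyod kpce mjsgz bzl cupzb tvifb
Hunk 6: at line 2 remove [czfv,yyod,kpce] add [orc,gurwj] -> 9 lines: rfnj daaee eji orc gurwj mjsgz bzl cupzb tvifb
Hunk 7: at line 1 remove [daaee,eji,orc] add [kbgyj,coanf,zvwrr] -> 9 lines: rfnj kbgyj coanf zvwrr gurwj mjsgz bzl cupzb tvifb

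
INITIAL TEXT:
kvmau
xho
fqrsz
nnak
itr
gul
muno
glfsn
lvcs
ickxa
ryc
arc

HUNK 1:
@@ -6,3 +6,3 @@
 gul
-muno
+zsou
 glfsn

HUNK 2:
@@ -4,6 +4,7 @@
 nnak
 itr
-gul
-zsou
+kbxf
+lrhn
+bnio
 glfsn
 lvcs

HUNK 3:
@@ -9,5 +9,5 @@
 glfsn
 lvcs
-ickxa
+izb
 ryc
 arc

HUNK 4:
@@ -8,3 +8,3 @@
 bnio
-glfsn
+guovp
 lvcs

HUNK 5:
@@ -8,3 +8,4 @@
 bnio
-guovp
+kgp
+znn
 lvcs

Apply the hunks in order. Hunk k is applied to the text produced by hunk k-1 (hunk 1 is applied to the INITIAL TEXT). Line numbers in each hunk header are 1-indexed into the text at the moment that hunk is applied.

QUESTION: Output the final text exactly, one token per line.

Answer: kvmau
xho
fqrsz
nnak
itr
kbxf
lrhn
bnio
kgp
znn
lvcs
izb
ryc
arc

Derivation:
Hunk 1: at line 6 remove [muno] add [zsou] -> 12 lines: kvmau xho fqrsz nnak itr gul zsou glfsn lvcs ickxa ryc arc
Hunk 2: at line 4 remove [gul,zsou] add [kbxf,lrhn,bnio] -> 13 lines: kvmau xho fqrsz nnak itr kbxf lrhn bnio glfsn lvcs ickxa ryc arc
Hunk 3: at line 9 remove [ickxa] add [izb] -> 13 lines: kvmau xho fqrsz nnak itr kbxf lrhn bnio glfsn lvcs izb ryc arc
Hunk 4: at line 8 remove [glfsn] add [guovp] -> 13 lines: kvmau xho fqrsz nnak itr kbxf lrhn bnio guovp lvcs izb ryc arc
Hunk 5: at line 8 remove [guovp] add [kgp,znn] -> 14 lines: kvmau xho fqrsz nnak itr kbxf lrhn bnio kgp znn lvcs izb ryc arc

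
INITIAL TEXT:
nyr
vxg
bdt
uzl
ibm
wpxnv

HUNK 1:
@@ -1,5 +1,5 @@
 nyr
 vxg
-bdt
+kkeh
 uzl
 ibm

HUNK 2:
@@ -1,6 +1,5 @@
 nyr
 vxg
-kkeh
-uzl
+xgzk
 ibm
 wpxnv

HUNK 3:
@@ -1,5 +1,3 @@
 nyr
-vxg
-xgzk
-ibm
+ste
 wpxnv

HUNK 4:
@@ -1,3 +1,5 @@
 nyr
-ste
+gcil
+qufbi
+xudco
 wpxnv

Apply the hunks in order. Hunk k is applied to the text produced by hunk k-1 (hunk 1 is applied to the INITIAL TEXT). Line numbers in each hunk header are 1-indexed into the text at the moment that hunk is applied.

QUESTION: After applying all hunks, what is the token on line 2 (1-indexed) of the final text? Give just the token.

Answer: gcil

Derivation:
Hunk 1: at line 1 remove [bdt] add [kkeh] -> 6 lines: nyr vxg kkeh uzl ibm wpxnv
Hunk 2: at line 1 remove [kkeh,uzl] add [xgzk] -> 5 lines: nyr vxg xgzk ibm wpxnv
Hunk 3: at line 1 remove [vxg,xgzk,ibm] add [ste] -> 3 lines: nyr ste wpxnv
Hunk 4: at line 1 remove [ste] add [gcil,qufbi,xudco] -> 5 lines: nyr gcil qufbi xudco wpxnv
Final line 2: gcil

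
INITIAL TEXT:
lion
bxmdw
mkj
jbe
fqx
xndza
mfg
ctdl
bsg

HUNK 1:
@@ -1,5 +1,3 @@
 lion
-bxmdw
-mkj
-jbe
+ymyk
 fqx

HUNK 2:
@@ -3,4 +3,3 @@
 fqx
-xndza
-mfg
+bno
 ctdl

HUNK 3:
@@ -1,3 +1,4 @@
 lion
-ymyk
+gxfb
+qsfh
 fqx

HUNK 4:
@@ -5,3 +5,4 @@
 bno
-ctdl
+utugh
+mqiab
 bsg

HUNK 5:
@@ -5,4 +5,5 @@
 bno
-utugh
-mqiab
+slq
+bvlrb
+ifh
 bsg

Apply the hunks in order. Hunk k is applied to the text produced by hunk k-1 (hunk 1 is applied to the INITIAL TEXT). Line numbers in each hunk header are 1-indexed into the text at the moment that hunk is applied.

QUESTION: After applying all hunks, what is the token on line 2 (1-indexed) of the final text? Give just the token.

Answer: gxfb

Derivation:
Hunk 1: at line 1 remove [bxmdw,mkj,jbe] add [ymyk] -> 7 lines: lion ymyk fqx xndza mfg ctdl bsg
Hunk 2: at line 3 remove [xndza,mfg] add [bno] -> 6 lines: lion ymyk fqx bno ctdl bsg
Hunk 3: at line 1 remove [ymyk] add [gxfb,qsfh] -> 7 lines: lion gxfb qsfh fqx bno ctdl bsg
Hunk 4: at line 5 remove [ctdl] add [utugh,mqiab] -> 8 lines: lion gxfb qsfh fqx bno utugh mqiab bsg
Hunk 5: at line 5 remove [utugh,mqiab] add [slq,bvlrb,ifh] -> 9 lines: lion gxfb qsfh fqx bno slq bvlrb ifh bsg
Final line 2: gxfb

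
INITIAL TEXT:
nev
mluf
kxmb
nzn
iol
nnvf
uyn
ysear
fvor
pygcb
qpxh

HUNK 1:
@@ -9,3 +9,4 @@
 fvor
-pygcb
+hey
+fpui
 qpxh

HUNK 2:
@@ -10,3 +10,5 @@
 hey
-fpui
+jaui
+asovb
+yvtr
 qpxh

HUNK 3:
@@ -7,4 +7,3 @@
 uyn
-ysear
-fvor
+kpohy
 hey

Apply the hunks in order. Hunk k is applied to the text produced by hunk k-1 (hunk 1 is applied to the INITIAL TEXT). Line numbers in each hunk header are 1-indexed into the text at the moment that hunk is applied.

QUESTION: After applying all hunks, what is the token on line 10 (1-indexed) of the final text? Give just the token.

Hunk 1: at line 9 remove [pygcb] add [hey,fpui] -> 12 lines: nev mluf kxmb nzn iol nnvf uyn ysear fvor hey fpui qpxh
Hunk 2: at line 10 remove [fpui] add [jaui,asovb,yvtr] -> 14 lines: nev mluf kxmb nzn iol nnvf uyn ysear fvor hey jaui asovb yvtr qpxh
Hunk 3: at line 7 remove [ysear,fvor] add [kpohy] -> 13 lines: nev mluf kxmb nzn iol nnvf uyn kpohy hey jaui asovb yvtr qpxh
Final line 10: jaui

Answer: jaui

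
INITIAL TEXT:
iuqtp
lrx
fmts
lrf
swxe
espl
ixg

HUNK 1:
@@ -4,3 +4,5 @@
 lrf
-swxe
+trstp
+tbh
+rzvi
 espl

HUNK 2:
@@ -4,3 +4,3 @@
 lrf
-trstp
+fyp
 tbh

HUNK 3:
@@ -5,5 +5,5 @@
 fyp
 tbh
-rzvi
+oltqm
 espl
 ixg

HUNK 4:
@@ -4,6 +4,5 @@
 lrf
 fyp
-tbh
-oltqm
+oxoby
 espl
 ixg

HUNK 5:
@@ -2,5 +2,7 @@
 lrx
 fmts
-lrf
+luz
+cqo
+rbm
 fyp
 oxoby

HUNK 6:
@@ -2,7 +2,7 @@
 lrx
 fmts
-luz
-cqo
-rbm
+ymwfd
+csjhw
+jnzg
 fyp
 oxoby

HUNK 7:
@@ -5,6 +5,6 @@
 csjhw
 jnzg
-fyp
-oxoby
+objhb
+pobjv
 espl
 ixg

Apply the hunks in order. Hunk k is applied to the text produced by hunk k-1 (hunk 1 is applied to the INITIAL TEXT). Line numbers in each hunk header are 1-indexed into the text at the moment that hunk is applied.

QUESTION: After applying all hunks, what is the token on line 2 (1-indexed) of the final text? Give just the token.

Hunk 1: at line 4 remove [swxe] add [trstp,tbh,rzvi] -> 9 lines: iuqtp lrx fmts lrf trstp tbh rzvi espl ixg
Hunk 2: at line 4 remove [trstp] add [fyp] -> 9 lines: iuqtp lrx fmts lrf fyp tbh rzvi espl ixg
Hunk 3: at line 5 remove [rzvi] add [oltqm] -> 9 lines: iuqtp lrx fmts lrf fyp tbh oltqm espl ixg
Hunk 4: at line 4 remove [tbh,oltqm] add [oxoby] -> 8 lines: iuqtp lrx fmts lrf fyp oxoby espl ixg
Hunk 5: at line 2 remove [lrf] add [luz,cqo,rbm] -> 10 lines: iuqtp lrx fmts luz cqo rbm fyp oxoby espl ixg
Hunk 6: at line 2 remove [luz,cqo,rbm] add [ymwfd,csjhw,jnzg] -> 10 lines: iuqtp lrx fmts ymwfd csjhw jnzg fyp oxoby espl ixg
Hunk 7: at line 5 remove [fyp,oxoby] add [objhb,pobjv] -> 10 lines: iuqtp lrx fmts ymwfd csjhw jnzg objhb pobjv espl ixg
Final line 2: lrx

Answer: lrx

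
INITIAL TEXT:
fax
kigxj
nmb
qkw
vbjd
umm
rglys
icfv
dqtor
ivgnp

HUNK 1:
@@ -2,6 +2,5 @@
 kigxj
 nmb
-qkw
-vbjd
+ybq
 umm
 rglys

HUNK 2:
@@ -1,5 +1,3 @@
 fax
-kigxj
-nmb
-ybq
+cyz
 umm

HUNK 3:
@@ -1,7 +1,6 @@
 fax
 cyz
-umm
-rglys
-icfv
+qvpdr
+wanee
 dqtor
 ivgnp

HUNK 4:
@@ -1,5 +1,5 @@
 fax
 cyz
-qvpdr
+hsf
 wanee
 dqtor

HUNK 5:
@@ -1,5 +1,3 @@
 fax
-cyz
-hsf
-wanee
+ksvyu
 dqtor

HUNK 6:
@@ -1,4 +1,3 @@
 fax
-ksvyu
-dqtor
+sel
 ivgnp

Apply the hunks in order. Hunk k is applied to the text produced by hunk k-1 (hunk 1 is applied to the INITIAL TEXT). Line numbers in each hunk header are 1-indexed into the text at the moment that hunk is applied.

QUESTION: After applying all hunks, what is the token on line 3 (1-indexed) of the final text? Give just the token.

Hunk 1: at line 2 remove [qkw,vbjd] add [ybq] -> 9 lines: fax kigxj nmb ybq umm rglys icfv dqtor ivgnp
Hunk 2: at line 1 remove [kigxj,nmb,ybq] add [cyz] -> 7 lines: fax cyz umm rglys icfv dqtor ivgnp
Hunk 3: at line 1 remove [umm,rglys,icfv] add [qvpdr,wanee] -> 6 lines: fax cyz qvpdr wanee dqtor ivgnp
Hunk 4: at line 1 remove [qvpdr] add [hsf] -> 6 lines: fax cyz hsf wanee dqtor ivgnp
Hunk 5: at line 1 remove [cyz,hsf,wanee] add [ksvyu] -> 4 lines: fax ksvyu dqtor ivgnp
Hunk 6: at line 1 remove [ksvyu,dqtor] add [sel] -> 3 lines: fax sel ivgnp
Final line 3: ivgnp

Answer: ivgnp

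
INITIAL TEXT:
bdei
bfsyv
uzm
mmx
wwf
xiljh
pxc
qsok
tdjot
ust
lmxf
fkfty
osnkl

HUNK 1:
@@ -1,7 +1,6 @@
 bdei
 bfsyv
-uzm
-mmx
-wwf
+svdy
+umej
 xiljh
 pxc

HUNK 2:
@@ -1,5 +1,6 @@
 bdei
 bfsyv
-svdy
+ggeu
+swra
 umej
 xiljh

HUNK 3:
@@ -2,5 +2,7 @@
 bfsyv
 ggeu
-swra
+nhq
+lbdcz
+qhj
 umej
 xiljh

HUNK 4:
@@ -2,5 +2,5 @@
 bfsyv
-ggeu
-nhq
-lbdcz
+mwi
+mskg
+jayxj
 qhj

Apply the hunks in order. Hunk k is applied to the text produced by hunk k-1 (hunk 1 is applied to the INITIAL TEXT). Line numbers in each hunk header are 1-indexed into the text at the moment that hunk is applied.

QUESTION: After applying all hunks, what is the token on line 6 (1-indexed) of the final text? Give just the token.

Answer: qhj

Derivation:
Hunk 1: at line 1 remove [uzm,mmx,wwf] add [svdy,umej] -> 12 lines: bdei bfsyv svdy umej xiljh pxc qsok tdjot ust lmxf fkfty osnkl
Hunk 2: at line 1 remove [svdy] add [ggeu,swra] -> 13 lines: bdei bfsyv ggeu swra umej xiljh pxc qsok tdjot ust lmxf fkfty osnkl
Hunk 3: at line 2 remove [swra] add [nhq,lbdcz,qhj] -> 15 lines: bdei bfsyv ggeu nhq lbdcz qhj umej xiljh pxc qsok tdjot ust lmxf fkfty osnkl
Hunk 4: at line 2 remove [ggeu,nhq,lbdcz] add [mwi,mskg,jayxj] -> 15 lines: bdei bfsyv mwi mskg jayxj qhj umej xiljh pxc qsok tdjot ust lmxf fkfty osnkl
Final line 6: qhj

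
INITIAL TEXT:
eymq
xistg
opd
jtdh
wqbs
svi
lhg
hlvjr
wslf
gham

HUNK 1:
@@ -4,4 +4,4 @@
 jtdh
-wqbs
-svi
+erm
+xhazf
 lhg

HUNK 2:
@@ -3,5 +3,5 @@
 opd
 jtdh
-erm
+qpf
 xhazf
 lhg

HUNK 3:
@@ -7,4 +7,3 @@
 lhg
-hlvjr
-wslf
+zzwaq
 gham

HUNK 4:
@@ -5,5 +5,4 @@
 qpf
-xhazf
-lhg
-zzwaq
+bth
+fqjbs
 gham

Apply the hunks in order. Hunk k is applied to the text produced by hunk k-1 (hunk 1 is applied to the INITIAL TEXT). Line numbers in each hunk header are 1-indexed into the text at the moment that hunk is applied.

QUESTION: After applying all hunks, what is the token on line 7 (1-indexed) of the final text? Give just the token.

Answer: fqjbs

Derivation:
Hunk 1: at line 4 remove [wqbs,svi] add [erm,xhazf] -> 10 lines: eymq xistg opd jtdh erm xhazf lhg hlvjr wslf gham
Hunk 2: at line 3 remove [erm] add [qpf] -> 10 lines: eymq xistg opd jtdh qpf xhazf lhg hlvjr wslf gham
Hunk 3: at line 7 remove [hlvjr,wslf] add [zzwaq] -> 9 lines: eymq xistg opd jtdh qpf xhazf lhg zzwaq gham
Hunk 4: at line 5 remove [xhazf,lhg,zzwaq] add [bth,fqjbs] -> 8 lines: eymq xistg opd jtdh qpf bth fqjbs gham
Final line 7: fqjbs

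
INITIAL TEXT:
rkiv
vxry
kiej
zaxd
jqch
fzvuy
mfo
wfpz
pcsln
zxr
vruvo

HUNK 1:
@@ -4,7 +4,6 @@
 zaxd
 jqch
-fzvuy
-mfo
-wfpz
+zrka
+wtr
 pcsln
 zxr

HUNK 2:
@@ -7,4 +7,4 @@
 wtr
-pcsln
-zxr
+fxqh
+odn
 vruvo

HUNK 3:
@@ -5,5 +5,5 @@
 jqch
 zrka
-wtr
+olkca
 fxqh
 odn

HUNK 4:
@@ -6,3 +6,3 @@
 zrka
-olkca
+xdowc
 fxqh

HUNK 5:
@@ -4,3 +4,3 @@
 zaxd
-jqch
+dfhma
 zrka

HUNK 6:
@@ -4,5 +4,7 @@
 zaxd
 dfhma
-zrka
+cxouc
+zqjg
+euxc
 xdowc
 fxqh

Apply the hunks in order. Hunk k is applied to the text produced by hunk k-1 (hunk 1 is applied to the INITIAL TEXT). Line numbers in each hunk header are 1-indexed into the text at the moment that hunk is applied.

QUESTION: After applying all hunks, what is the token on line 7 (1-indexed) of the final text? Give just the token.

Answer: zqjg

Derivation:
Hunk 1: at line 4 remove [fzvuy,mfo,wfpz] add [zrka,wtr] -> 10 lines: rkiv vxry kiej zaxd jqch zrka wtr pcsln zxr vruvo
Hunk 2: at line 7 remove [pcsln,zxr] add [fxqh,odn] -> 10 lines: rkiv vxry kiej zaxd jqch zrka wtr fxqh odn vruvo
Hunk 3: at line 5 remove [wtr] add [olkca] -> 10 lines: rkiv vxry kiej zaxd jqch zrka olkca fxqh odn vruvo
Hunk 4: at line 6 remove [olkca] add [xdowc] -> 10 lines: rkiv vxry kiej zaxd jqch zrka xdowc fxqh odn vruvo
Hunk 5: at line 4 remove [jqch] add [dfhma] -> 10 lines: rkiv vxry kiej zaxd dfhma zrka xdowc fxqh odn vruvo
Hunk 6: at line 4 remove [zrka] add [cxouc,zqjg,euxc] -> 12 lines: rkiv vxry kiej zaxd dfhma cxouc zqjg euxc xdowc fxqh odn vruvo
Final line 7: zqjg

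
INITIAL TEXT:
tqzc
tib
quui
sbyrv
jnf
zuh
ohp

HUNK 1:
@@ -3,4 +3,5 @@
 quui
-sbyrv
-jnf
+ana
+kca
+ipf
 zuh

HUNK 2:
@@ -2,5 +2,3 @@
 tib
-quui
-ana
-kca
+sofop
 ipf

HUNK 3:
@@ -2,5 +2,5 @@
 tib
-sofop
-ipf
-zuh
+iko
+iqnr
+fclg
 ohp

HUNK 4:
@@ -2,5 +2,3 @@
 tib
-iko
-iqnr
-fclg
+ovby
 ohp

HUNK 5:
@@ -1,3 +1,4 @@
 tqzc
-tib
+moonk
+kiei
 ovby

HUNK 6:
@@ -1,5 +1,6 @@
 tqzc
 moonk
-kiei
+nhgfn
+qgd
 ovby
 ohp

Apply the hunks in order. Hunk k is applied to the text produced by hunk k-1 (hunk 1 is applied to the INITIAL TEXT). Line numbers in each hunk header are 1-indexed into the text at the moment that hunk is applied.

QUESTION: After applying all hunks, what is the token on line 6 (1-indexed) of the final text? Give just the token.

Hunk 1: at line 3 remove [sbyrv,jnf] add [ana,kca,ipf] -> 8 lines: tqzc tib quui ana kca ipf zuh ohp
Hunk 2: at line 2 remove [quui,ana,kca] add [sofop] -> 6 lines: tqzc tib sofop ipf zuh ohp
Hunk 3: at line 2 remove [sofop,ipf,zuh] add [iko,iqnr,fclg] -> 6 lines: tqzc tib iko iqnr fclg ohp
Hunk 4: at line 2 remove [iko,iqnr,fclg] add [ovby] -> 4 lines: tqzc tib ovby ohp
Hunk 5: at line 1 remove [tib] add [moonk,kiei] -> 5 lines: tqzc moonk kiei ovby ohp
Hunk 6: at line 1 remove [kiei] add [nhgfn,qgd] -> 6 lines: tqzc moonk nhgfn qgd ovby ohp
Final line 6: ohp

Answer: ohp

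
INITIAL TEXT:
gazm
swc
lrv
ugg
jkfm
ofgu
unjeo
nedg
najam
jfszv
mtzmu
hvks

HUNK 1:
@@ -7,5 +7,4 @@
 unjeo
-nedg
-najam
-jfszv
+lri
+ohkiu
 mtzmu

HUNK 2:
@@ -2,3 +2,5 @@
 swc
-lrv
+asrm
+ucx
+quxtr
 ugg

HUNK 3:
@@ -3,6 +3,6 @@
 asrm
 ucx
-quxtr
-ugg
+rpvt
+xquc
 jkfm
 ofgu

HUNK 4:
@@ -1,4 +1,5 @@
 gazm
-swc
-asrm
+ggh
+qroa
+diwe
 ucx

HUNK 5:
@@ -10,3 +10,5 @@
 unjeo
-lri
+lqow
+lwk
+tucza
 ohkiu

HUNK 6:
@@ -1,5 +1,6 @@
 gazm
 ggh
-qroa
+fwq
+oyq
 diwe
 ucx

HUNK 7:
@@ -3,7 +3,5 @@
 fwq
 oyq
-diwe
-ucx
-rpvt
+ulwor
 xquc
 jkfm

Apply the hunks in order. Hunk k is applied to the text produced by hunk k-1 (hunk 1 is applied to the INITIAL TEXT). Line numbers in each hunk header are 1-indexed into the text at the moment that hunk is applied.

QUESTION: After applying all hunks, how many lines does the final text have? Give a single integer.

Answer: 15

Derivation:
Hunk 1: at line 7 remove [nedg,najam,jfszv] add [lri,ohkiu] -> 11 lines: gazm swc lrv ugg jkfm ofgu unjeo lri ohkiu mtzmu hvks
Hunk 2: at line 2 remove [lrv] add [asrm,ucx,quxtr] -> 13 lines: gazm swc asrm ucx quxtr ugg jkfm ofgu unjeo lri ohkiu mtzmu hvks
Hunk 3: at line 3 remove [quxtr,ugg] add [rpvt,xquc] -> 13 lines: gazm swc asrm ucx rpvt xquc jkfm ofgu unjeo lri ohkiu mtzmu hvks
Hunk 4: at line 1 remove [swc,asrm] add [ggh,qroa,diwe] -> 14 lines: gazm ggh qroa diwe ucx rpvt xquc jkfm ofgu unjeo lri ohkiu mtzmu hvks
Hunk 5: at line 10 remove [lri] add [lqow,lwk,tucza] -> 16 lines: gazm ggh qroa diwe ucx rpvt xquc jkfm ofgu unjeo lqow lwk tucza ohkiu mtzmu hvks
Hunk 6: at line 1 remove [qroa] add [fwq,oyq] -> 17 lines: gazm ggh fwq oyq diwe ucx rpvt xquc jkfm ofgu unjeo lqow lwk tucza ohkiu mtzmu hvks
Hunk 7: at line 3 remove [diwe,ucx,rpvt] add [ulwor] -> 15 lines: gazm ggh fwq oyq ulwor xquc jkfm ofgu unjeo lqow lwk tucza ohkiu mtzmu hvks
Final line count: 15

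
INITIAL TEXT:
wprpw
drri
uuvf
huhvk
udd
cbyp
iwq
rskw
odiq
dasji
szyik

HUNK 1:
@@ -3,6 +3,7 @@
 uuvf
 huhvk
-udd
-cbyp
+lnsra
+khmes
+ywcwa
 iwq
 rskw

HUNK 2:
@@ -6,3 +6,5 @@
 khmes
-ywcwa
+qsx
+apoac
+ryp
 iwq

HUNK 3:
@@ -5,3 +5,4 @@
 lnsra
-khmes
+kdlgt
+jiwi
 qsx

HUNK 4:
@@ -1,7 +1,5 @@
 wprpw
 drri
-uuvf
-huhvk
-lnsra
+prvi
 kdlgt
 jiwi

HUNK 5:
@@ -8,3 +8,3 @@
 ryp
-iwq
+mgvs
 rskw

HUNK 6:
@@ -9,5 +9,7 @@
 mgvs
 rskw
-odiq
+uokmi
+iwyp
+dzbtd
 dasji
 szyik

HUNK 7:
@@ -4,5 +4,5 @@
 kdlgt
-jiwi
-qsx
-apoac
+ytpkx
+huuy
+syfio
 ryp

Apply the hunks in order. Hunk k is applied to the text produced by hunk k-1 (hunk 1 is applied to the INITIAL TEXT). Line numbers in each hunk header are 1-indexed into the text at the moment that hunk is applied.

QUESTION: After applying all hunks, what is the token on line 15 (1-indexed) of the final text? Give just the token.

Answer: szyik

Derivation:
Hunk 1: at line 3 remove [udd,cbyp] add [lnsra,khmes,ywcwa] -> 12 lines: wprpw drri uuvf huhvk lnsra khmes ywcwa iwq rskw odiq dasji szyik
Hunk 2: at line 6 remove [ywcwa] add [qsx,apoac,ryp] -> 14 lines: wprpw drri uuvf huhvk lnsra khmes qsx apoac ryp iwq rskw odiq dasji szyik
Hunk 3: at line 5 remove [khmes] add [kdlgt,jiwi] -> 15 lines: wprpw drri uuvf huhvk lnsra kdlgt jiwi qsx apoac ryp iwq rskw odiq dasji szyik
Hunk 4: at line 1 remove [uuvf,huhvk,lnsra] add [prvi] -> 13 lines: wprpw drri prvi kdlgt jiwi qsx apoac ryp iwq rskw odiq dasji szyik
Hunk 5: at line 8 remove [iwq] add [mgvs] -> 13 lines: wprpw drri prvi kdlgt jiwi qsx apoac ryp mgvs rskw odiq dasji szyik
Hunk 6: at line 9 remove [odiq] add [uokmi,iwyp,dzbtd] -> 15 lines: wprpw drri prvi kdlgt jiwi qsx apoac ryp mgvs rskw uokmi iwyp dzbtd dasji szyik
Hunk 7: at line 4 remove [jiwi,qsx,apoac] add [ytpkx,huuy,syfio] -> 15 lines: wprpw drri prvi kdlgt ytpkx huuy syfio ryp mgvs rskw uokmi iwyp dzbtd dasji szyik
Final line 15: szyik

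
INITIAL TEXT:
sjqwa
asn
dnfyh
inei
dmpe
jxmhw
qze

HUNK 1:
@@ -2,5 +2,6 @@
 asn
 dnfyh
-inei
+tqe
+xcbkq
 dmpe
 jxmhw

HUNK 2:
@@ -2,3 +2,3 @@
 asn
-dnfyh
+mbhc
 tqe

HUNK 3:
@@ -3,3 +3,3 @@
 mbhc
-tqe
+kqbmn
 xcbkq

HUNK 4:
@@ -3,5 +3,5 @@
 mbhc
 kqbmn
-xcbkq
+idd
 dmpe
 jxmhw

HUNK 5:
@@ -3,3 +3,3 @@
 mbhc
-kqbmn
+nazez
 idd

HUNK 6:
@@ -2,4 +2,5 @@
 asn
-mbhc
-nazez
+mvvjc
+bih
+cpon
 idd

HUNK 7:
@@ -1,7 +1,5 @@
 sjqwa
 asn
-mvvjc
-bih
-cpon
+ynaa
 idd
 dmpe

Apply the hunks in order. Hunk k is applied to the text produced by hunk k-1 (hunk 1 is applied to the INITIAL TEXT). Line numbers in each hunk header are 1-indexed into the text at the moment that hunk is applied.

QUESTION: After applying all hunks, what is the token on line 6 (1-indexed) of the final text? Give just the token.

Answer: jxmhw

Derivation:
Hunk 1: at line 2 remove [inei] add [tqe,xcbkq] -> 8 lines: sjqwa asn dnfyh tqe xcbkq dmpe jxmhw qze
Hunk 2: at line 2 remove [dnfyh] add [mbhc] -> 8 lines: sjqwa asn mbhc tqe xcbkq dmpe jxmhw qze
Hunk 3: at line 3 remove [tqe] add [kqbmn] -> 8 lines: sjqwa asn mbhc kqbmn xcbkq dmpe jxmhw qze
Hunk 4: at line 3 remove [xcbkq] add [idd] -> 8 lines: sjqwa asn mbhc kqbmn idd dmpe jxmhw qze
Hunk 5: at line 3 remove [kqbmn] add [nazez] -> 8 lines: sjqwa asn mbhc nazez idd dmpe jxmhw qze
Hunk 6: at line 2 remove [mbhc,nazez] add [mvvjc,bih,cpon] -> 9 lines: sjqwa asn mvvjc bih cpon idd dmpe jxmhw qze
Hunk 7: at line 1 remove [mvvjc,bih,cpon] add [ynaa] -> 7 lines: sjqwa asn ynaa idd dmpe jxmhw qze
Final line 6: jxmhw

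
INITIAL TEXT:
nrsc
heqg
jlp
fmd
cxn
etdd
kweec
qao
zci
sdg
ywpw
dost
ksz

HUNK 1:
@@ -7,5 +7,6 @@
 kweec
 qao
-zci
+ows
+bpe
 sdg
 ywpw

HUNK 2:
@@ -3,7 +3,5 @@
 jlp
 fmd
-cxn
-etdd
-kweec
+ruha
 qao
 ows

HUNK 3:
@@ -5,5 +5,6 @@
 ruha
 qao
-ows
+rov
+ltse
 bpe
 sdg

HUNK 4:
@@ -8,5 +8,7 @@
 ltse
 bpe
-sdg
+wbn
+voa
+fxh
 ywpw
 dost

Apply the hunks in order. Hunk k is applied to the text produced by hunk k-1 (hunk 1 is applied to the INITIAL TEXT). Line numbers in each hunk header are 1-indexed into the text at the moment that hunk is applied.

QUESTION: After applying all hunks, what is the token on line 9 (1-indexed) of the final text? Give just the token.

Answer: bpe

Derivation:
Hunk 1: at line 7 remove [zci] add [ows,bpe] -> 14 lines: nrsc heqg jlp fmd cxn etdd kweec qao ows bpe sdg ywpw dost ksz
Hunk 2: at line 3 remove [cxn,etdd,kweec] add [ruha] -> 12 lines: nrsc heqg jlp fmd ruha qao ows bpe sdg ywpw dost ksz
Hunk 3: at line 5 remove [ows] add [rov,ltse] -> 13 lines: nrsc heqg jlp fmd ruha qao rov ltse bpe sdg ywpw dost ksz
Hunk 4: at line 8 remove [sdg] add [wbn,voa,fxh] -> 15 lines: nrsc heqg jlp fmd ruha qao rov ltse bpe wbn voa fxh ywpw dost ksz
Final line 9: bpe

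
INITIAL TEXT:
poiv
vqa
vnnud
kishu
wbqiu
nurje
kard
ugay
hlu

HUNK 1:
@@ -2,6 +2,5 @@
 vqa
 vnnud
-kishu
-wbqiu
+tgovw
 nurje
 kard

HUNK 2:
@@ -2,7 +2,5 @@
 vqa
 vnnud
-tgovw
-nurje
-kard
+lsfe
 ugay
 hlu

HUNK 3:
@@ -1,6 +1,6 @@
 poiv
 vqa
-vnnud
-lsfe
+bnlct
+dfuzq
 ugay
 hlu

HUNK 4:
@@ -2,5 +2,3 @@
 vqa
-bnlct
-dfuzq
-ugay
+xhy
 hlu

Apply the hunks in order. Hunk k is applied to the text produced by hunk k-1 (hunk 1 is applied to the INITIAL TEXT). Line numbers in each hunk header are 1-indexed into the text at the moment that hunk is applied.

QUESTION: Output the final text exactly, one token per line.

Answer: poiv
vqa
xhy
hlu

Derivation:
Hunk 1: at line 2 remove [kishu,wbqiu] add [tgovw] -> 8 lines: poiv vqa vnnud tgovw nurje kard ugay hlu
Hunk 2: at line 2 remove [tgovw,nurje,kard] add [lsfe] -> 6 lines: poiv vqa vnnud lsfe ugay hlu
Hunk 3: at line 1 remove [vnnud,lsfe] add [bnlct,dfuzq] -> 6 lines: poiv vqa bnlct dfuzq ugay hlu
Hunk 4: at line 2 remove [bnlct,dfuzq,ugay] add [xhy] -> 4 lines: poiv vqa xhy hlu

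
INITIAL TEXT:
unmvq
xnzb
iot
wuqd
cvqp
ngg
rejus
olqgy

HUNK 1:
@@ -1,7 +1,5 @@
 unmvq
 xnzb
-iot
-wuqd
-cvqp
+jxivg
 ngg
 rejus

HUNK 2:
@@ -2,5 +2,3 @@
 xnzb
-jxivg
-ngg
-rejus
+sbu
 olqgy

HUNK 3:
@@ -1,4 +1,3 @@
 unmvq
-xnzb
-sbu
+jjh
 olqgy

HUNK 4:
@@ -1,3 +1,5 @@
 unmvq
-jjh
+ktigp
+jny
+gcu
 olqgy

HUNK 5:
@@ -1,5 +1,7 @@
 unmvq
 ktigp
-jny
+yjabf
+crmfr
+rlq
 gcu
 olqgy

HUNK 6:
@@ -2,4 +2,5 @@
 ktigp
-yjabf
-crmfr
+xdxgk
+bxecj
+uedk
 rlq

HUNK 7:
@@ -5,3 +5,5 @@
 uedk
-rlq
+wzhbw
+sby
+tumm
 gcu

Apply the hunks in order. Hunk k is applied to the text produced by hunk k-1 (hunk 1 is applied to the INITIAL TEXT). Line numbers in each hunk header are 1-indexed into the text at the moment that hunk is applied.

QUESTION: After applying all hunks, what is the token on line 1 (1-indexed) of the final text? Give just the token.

Hunk 1: at line 1 remove [iot,wuqd,cvqp] add [jxivg] -> 6 lines: unmvq xnzb jxivg ngg rejus olqgy
Hunk 2: at line 2 remove [jxivg,ngg,rejus] add [sbu] -> 4 lines: unmvq xnzb sbu olqgy
Hunk 3: at line 1 remove [xnzb,sbu] add [jjh] -> 3 lines: unmvq jjh olqgy
Hunk 4: at line 1 remove [jjh] add [ktigp,jny,gcu] -> 5 lines: unmvq ktigp jny gcu olqgy
Hunk 5: at line 1 remove [jny] add [yjabf,crmfr,rlq] -> 7 lines: unmvq ktigp yjabf crmfr rlq gcu olqgy
Hunk 6: at line 2 remove [yjabf,crmfr] add [xdxgk,bxecj,uedk] -> 8 lines: unmvq ktigp xdxgk bxecj uedk rlq gcu olqgy
Hunk 7: at line 5 remove [rlq] add [wzhbw,sby,tumm] -> 10 lines: unmvq ktigp xdxgk bxecj uedk wzhbw sby tumm gcu olqgy
Final line 1: unmvq

Answer: unmvq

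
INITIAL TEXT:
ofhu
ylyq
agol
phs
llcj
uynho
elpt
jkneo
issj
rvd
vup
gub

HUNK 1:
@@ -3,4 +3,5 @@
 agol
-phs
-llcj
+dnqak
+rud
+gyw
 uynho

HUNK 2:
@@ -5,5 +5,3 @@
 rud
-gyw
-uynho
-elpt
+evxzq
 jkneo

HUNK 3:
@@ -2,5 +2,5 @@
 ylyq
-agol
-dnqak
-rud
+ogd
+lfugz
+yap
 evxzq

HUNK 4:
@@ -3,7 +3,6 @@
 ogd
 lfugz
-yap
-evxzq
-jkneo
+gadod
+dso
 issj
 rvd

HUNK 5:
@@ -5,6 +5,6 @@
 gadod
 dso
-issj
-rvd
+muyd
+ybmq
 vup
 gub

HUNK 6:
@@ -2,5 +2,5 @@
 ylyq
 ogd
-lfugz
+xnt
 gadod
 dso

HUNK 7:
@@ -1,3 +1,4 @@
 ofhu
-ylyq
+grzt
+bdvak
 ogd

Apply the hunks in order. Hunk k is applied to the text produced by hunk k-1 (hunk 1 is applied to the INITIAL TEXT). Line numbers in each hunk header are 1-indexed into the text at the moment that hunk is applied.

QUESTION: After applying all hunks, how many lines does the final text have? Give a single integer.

Hunk 1: at line 3 remove [phs,llcj] add [dnqak,rud,gyw] -> 13 lines: ofhu ylyq agol dnqak rud gyw uynho elpt jkneo issj rvd vup gub
Hunk 2: at line 5 remove [gyw,uynho,elpt] add [evxzq] -> 11 lines: ofhu ylyq agol dnqak rud evxzq jkneo issj rvd vup gub
Hunk 3: at line 2 remove [agol,dnqak,rud] add [ogd,lfugz,yap] -> 11 lines: ofhu ylyq ogd lfugz yap evxzq jkneo issj rvd vup gub
Hunk 4: at line 3 remove [yap,evxzq,jkneo] add [gadod,dso] -> 10 lines: ofhu ylyq ogd lfugz gadod dso issj rvd vup gub
Hunk 5: at line 5 remove [issj,rvd] add [muyd,ybmq] -> 10 lines: ofhu ylyq ogd lfugz gadod dso muyd ybmq vup gub
Hunk 6: at line 2 remove [lfugz] add [xnt] -> 10 lines: ofhu ylyq ogd xnt gadod dso muyd ybmq vup gub
Hunk 7: at line 1 remove [ylyq] add [grzt,bdvak] -> 11 lines: ofhu grzt bdvak ogd xnt gadod dso muyd ybmq vup gub
Final line count: 11

Answer: 11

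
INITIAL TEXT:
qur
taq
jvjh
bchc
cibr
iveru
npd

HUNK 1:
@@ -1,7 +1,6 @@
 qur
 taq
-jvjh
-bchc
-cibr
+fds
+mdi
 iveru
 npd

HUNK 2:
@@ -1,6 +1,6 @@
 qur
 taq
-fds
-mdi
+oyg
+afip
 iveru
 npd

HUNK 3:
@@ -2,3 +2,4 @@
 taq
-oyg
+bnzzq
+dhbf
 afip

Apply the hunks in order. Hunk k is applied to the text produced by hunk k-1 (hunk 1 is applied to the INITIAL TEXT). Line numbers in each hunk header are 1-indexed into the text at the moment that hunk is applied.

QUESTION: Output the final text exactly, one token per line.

Answer: qur
taq
bnzzq
dhbf
afip
iveru
npd

Derivation:
Hunk 1: at line 1 remove [jvjh,bchc,cibr] add [fds,mdi] -> 6 lines: qur taq fds mdi iveru npd
Hunk 2: at line 1 remove [fds,mdi] add [oyg,afip] -> 6 lines: qur taq oyg afip iveru npd
Hunk 3: at line 2 remove [oyg] add [bnzzq,dhbf] -> 7 lines: qur taq bnzzq dhbf afip iveru npd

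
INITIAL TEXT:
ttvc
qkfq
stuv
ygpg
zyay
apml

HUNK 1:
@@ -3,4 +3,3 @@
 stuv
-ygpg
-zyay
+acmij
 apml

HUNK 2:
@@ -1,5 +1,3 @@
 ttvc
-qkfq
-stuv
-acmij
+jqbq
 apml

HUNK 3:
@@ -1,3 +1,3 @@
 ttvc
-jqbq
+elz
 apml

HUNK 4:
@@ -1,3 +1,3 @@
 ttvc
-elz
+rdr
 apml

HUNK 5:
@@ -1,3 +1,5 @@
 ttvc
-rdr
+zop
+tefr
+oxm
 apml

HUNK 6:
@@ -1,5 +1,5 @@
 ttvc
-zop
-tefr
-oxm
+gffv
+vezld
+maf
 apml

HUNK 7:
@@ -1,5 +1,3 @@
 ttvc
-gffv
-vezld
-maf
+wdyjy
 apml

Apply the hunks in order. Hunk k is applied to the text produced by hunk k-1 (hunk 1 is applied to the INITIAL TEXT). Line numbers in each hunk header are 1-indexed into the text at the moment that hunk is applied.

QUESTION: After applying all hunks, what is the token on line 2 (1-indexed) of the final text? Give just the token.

Hunk 1: at line 3 remove [ygpg,zyay] add [acmij] -> 5 lines: ttvc qkfq stuv acmij apml
Hunk 2: at line 1 remove [qkfq,stuv,acmij] add [jqbq] -> 3 lines: ttvc jqbq apml
Hunk 3: at line 1 remove [jqbq] add [elz] -> 3 lines: ttvc elz apml
Hunk 4: at line 1 remove [elz] add [rdr] -> 3 lines: ttvc rdr apml
Hunk 5: at line 1 remove [rdr] add [zop,tefr,oxm] -> 5 lines: ttvc zop tefr oxm apml
Hunk 6: at line 1 remove [zop,tefr,oxm] add [gffv,vezld,maf] -> 5 lines: ttvc gffv vezld maf apml
Hunk 7: at line 1 remove [gffv,vezld,maf] add [wdyjy] -> 3 lines: ttvc wdyjy apml
Final line 2: wdyjy

Answer: wdyjy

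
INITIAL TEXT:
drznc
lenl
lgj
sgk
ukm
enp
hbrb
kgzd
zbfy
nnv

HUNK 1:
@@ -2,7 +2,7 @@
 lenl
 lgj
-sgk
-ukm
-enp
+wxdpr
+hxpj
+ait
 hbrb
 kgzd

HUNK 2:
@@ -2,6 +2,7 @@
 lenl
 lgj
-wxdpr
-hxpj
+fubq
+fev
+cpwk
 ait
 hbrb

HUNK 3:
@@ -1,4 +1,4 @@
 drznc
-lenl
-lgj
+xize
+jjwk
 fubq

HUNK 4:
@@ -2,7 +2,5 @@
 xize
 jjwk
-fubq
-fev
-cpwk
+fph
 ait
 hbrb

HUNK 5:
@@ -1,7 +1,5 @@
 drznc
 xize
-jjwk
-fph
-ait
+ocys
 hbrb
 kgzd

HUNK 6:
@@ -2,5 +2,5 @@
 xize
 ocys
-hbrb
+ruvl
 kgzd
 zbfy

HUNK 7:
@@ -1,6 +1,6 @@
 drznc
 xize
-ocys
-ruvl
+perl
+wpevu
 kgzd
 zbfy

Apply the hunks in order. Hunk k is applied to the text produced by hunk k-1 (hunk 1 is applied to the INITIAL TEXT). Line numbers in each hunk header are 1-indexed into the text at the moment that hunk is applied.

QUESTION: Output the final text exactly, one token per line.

Hunk 1: at line 2 remove [sgk,ukm,enp] add [wxdpr,hxpj,ait] -> 10 lines: drznc lenl lgj wxdpr hxpj ait hbrb kgzd zbfy nnv
Hunk 2: at line 2 remove [wxdpr,hxpj] add [fubq,fev,cpwk] -> 11 lines: drznc lenl lgj fubq fev cpwk ait hbrb kgzd zbfy nnv
Hunk 3: at line 1 remove [lenl,lgj] add [xize,jjwk] -> 11 lines: drznc xize jjwk fubq fev cpwk ait hbrb kgzd zbfy nnv
Hunk 4: at line 2 remove [fubq,fev,cpwk] add [fph] -> 9 lines: drznc xize jjwk fph ait hbrb kgzd zbfy nnv
Hunk 5: at line 1 remove [jjwk,fph,ait] add [ocys] -> 7 lines: drznc xize ocys hbrb kgzd zbfy nnv
Hunk 6: at line 2 remove [hbrb] add [ruvl] -> 7 lines: drznc xize ocys ruvl kgzd zbfy nnv
Hunk 7: at line 1 remove [ocys,ruvl] add [perl,wpevu] -> 7 lines: drznc xize perl wpevu kgzd zbfy nnv

Answer: drznc
xize
perl
wpevu
kgzd
zbfy
nnv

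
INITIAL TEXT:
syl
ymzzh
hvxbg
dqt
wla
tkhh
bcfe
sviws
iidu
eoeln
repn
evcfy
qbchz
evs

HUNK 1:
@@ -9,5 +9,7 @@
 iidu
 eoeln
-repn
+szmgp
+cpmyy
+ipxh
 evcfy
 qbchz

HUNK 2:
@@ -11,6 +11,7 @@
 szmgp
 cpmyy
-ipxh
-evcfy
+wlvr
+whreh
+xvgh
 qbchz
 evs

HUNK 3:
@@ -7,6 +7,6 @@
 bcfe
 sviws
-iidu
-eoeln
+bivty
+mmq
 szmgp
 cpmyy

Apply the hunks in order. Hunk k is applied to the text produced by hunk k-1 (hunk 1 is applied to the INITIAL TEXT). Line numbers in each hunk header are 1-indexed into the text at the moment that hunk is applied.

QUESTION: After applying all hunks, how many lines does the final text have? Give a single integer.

Hunk 1: at line 9 remove [repn] add [szmgp,cpmyy,ipxh] -> 16 lines: syl ymzzh hvxbg dqt wla tkhh bcfe sviws iidu eoeln szmgp cpmyy ipxh evcfy qbchz evs
Hunk 2: at line 11 remove [ipxh,evcfy] add [wlvr,whreh,xvgh] -> 17 lines: syl ymzzh hvxbg dqt wla tkhh bcfe sviws iidu eoeln szmgp cpmyy wlvr whreh xvgh qbchz evs
Hunk 3: at line 7 remove [iidu,eoeln] add [bivty,mmq] -> 17 lines: syl ymzzh hvxbg dqt wla tkhh bcfe sviws bivty mmq szmgp cpmyy wlvr whreh xvgh qbchz evs
Final line count: 17

Answer: 17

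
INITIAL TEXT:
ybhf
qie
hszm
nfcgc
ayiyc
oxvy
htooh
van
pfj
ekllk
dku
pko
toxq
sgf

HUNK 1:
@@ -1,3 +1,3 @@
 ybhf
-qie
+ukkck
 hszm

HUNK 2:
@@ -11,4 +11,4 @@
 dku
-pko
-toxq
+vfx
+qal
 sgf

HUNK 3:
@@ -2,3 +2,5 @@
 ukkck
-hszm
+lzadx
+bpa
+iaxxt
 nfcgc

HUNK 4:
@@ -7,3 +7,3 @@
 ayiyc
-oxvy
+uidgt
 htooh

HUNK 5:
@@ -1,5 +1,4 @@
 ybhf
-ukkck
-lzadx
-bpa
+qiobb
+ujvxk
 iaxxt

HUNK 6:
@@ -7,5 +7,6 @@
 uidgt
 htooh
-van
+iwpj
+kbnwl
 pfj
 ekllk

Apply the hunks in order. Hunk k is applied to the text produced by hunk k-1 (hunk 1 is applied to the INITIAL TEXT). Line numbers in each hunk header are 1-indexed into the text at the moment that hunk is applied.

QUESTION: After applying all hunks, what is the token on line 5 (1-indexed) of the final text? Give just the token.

Hunk 1: at line 1 remove [qie] add [ukkck] -> 14 lines: ybhf ukkck hszm nfcgc ayiyc oxvy htooh van pfj ekllk dku pko toxq sgf
Hunk 2: at line 11 remove [pko,toxq] add [vfx,qal] -> 14 lines: ybhf ukkck hszm nfcgc ayiyc oxvy htooh van pfj ekllk dku vfx qal sgf
Hunk 3: at line 2 remove [hszm] add [lzadx,bpa,iaxxt] -> 16 lines: ybhf ukkck lzadx bpa iaxxt nfcgc ayiyc oxvy htooh van pfj ekllk dku vfx qal sgf
Hunk 4: at line 7 remove [oxvy] add [uidgt] -> 16 lines: ybhf ukkck lzadx bpa iaxxt nfcgc ayiyc uidgt htooh van pfj ekllk dku vfx qal sgf
Hunk 5: at line 1 remove [ukkck,lzadx,bpa] add [qiobb,ujvxk] -> 15 lines: ybhf qiobb ujvxk iaxxt nfcgc ayiyc uidgt htooh van pfj ekllk dku vfx qal sgf
Hunk 6: at line 7 remove [van] add [iwpj,kbnwl] -> 16 lines: ybhf qiobb ujvxk iaxxt nfcgc ayiyc uidgt htooh iwpj kbnwl pfj ekllk dku vfx qal sgf
Final line 5: nfcgc

Answer: nfcgc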